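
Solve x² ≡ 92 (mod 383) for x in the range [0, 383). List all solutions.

Since 383 ≡ 3 (mod 4), a square root of 92 is 92^((383+1)/4) = 92^96 mod 383.
Repeated squaring: 92^2≡38, 92^4≡295, 92^8≡84, 92^16≡162, 92^32≡200, 92^64≡168 (mod 383).
92^96 = 92^(64+32) ≡ 279 (mod 383).
Check: 279² = 77841 ≡ 92 (mod 383). The two roots are 104 and 279.

104, 279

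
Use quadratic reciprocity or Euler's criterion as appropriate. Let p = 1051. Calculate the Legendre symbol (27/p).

Reciprocity: 27 ≡ 3 and 1051 ≡ 3 (mod 4), so (27/1051) = −(1051/27).
Reduce top mod 27: now compute (25/27).
Reciprocity: 25 ≡ 1 and 27 ≡ 3 (mod 4), so (25/27) = +(27/25).
Reduce top mod 25: now compute (2/25).
Pull out 2: since 25 ≡ 1 (mod 8), (2/25) = +1.
Reached (1/25) = 1. Collecting the sign flips along the way, the symbol is -1.

-1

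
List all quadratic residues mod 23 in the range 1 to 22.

1, 2, 3, 4, 6, 8, 9, 12, 13, 16, 18

Square k = 1,…,11 (k and 23−k give the same square):
1²=1, 2²=4, 3²=9, 4²=16, 5²≡2, 6²≡13, 7²≡3, 8²≡18, 9²≡12, 10²≡8, 11²≡6 (mod 23).
So the quadratic residues mod 23 are {1, 2, 3, 4, 6, 8, 9, 12, 13, 16, 18}.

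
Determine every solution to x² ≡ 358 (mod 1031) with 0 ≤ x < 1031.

469, 562

Since 1031 ≡ 3 (mod 4), a square root of 358 is 358^((1031+1)/4) = 358^258 mod 1031.
Repeated squaring: 358^2≡320, 358^4≡331, 358^8≡275, 358^16≡362, 358^32≡107, 358^64≡108, 358^128≡323, 358^256≡198 (mod 1031).
358^258 = 358^(256+2) ≡ 469 (mod 1031).
Check: 469² = 219961 ≡ 358 (mod 1031). The two roots are 469 and 562.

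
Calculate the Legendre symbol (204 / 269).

1

Pull out 2^2: since 269 ≡ 5 (mod 8), (2/269) = -1, so (2/269)^2 = +1.
Reciprocity: 51 ≡ 3 and 269 ≡ 1 (mod 4), so (51/269) = +(269/51).
Reduce top mod 51: now compute (14/51).
Pull out 2: since 51 ≡ 3 (mod 8), (2/51) = -1.
Reciprocity: 7 ≡ 3 and 51 ≡ 3 (mod 4), so (7/51) = −(51/7).
Reduce top mod 7: now compute (2/7).
Pull out 2: since 7 ≡ 7 (mod 8), (2/7) = +1.
Reached (1/7) = 1. Collecting the sign flips along the way, the symbol is +1.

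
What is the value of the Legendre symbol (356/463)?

Euler's criterion: (356/463) ≡ 356^231 (mod 463).
356^2 ≡ 337 (mod 463)
356^4 ≡ 134 (mod 463)
356^8 ≡ 362 (mod 463)
356^16 ≡ 15 (mod 463)
356^32 ≡ 225 (mod 463)
356^64 ≡ 158 (mod 463)
356^128 ≡ 425 (mod 463)
356^231 = 356^(128+64+32+4+2+1) ≡ 1 (mod 463).
Result is 1, so (356/463) = 1.

1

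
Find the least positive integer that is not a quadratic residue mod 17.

3

(2/17) = +1, so 2 is a residue.
(3/17) = −1, so 3 is the smallest positive non-residue mod 17.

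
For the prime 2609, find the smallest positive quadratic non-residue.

(2/2609) = +1, so 2 is a residue.
(3/2609) = −1, so 3 is the smallest positive non-residue mod 2609.

3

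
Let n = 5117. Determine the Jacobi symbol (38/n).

-1

Pull out 2: since 5117 ≡ 5 (mod 8), (2/5117) = -1.
Reciprocity: 19 ≡ 3 and 5117 ≡ 1 (mod 4), so (19/5117) = +(5117/19).
Reduce top mod 19: now compute (6/19).
Pull out 2: since 19 ≡ 3 (mod 8), (2/19) = -1.
Reciprocity: 3 ≡ 3 and 19 ≡ 3 (mod 4), so (3/19) = −(19/3).
Reduce top mod 3: now compute (1/3).
Reached (1/3) = 1. Collecting the sign flips along the way, the symbol is -1.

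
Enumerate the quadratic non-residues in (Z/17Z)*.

Square k = 1,…,8 (k and 17−k give the same square):
1²=1, 2²=4, 3²=9, 4²=16, 5²≡8, 6²≡2, 7²≡15, 8²≡13 (mod 17).
The residues are {1, 2, 4, 8, 9, 13, 15, 16}; the non-residues are the remaining 8 nonzero classes.

3,5,6,7,10,11,12,14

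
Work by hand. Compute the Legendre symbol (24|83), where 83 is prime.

-1

Pull out 2^3: since 83 ≡ 3 (mod 8), (2/83) = -1, so (2/83)^3 = -1.
Reciprocity: 3 ≡ 3 and 83 ≡ 3 (mod 4), so (3/83) = −(83/3).
Reduce top mod 3: now compute (2/3).
Pull out 2: since 3 ≡ 3 (mod 8), (2/3) = -1.
Reached (1/3) = 1. Collecting the sign flips along the way, the symbol is -1.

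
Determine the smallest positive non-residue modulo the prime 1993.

5

(2/1993) = +1, so 2 is a residue.
(3/1993) = +1, so 3 is a residue.
(4/1993) = +1, so 4 is a residue.
(5/1993) = −1, so 5 is the smallest positive non-residue mod 1993.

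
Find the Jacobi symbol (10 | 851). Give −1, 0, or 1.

-1

Pull out 2: since 851 ≡ 3 (mod 8), (2/851) = -1.
Reciprocity: 5 ≡ 1 and 851 ≡ 3 (mod 4), so (5/851) = +(851/5).
Reduce top mod 5: now compute (1/5).
Reached (1/5) = 1. Collecting the sign flips along the way, the symbol is -1.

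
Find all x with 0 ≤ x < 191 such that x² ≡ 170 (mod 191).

19, 172

Since 191 ≡ 3 (mod 4), a square root of 170 is 170^((191+1)/4) = 170^48 mod 191.
Repeated squaring: 170^2≡59, 170^4≡43, 170^8≡130, 170^16≡92, 170^32≡60 (mod 191).
170^48 = 170^(32+16) ≡ 172 (mod 191).
Check: 172² = 29584 ≡ 170 (mod 191). The two roots are 19 and 172.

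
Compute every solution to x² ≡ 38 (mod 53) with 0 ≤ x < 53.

12, 41

53 ≡ 1 (mod 4), so we find a root by search.
Trying successive values, 12² = 144 ≡ 38 (mod 53). The other root is 53 − 12 = 41.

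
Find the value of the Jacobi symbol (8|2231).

Pull out 2^3: since 2231 ≡ 7 (mod 8), (2/2231) = +1, so (2/2231)^3 = +1.
Reached (1/2231) = 1. Collecting the sign flips along the way, the symbol is +1.

1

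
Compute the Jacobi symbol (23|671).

Reciprocity: 23 ≡ 3 and 671 ≡ 3 (mod 4), so (23/671) = −(671/23).
Reduce top mod 23: now compute (4/23).
Pull out 2^2: since 23 ≡ 7 (mod 8), (2/23) = +1, so (2/23)^2 = +1.
Reached (1/23) = 1. Collecting the sign flips along the way, the symbol is -1.

-1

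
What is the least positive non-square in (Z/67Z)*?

2

(2/67) = −1, so 2 is the smallest positive non-residue mod 67.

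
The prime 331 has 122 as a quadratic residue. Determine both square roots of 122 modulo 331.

28, 303

Since 331 ≡ 3 (mod 4), a square root of 122 is 122^((331+1)/4) = 122^83 mod 331.
Repeated squaring: 122^2≡320, 122^4≡121, 122^8≡77, 122^16≡302, 122^32≡179, 122^64≡265 (mod 331).
122^83 = 122^(64+16+2+1) ≡ 303 (mod 331).
Check: 303² = 91809 ≡ 122 (mod 331). The two roots are 28 and 303.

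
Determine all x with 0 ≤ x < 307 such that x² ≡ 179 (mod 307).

Since 307 ≡ 3 (mod 4), a square root of 179 is 179^((307+1)/4) = 179^77 mod 307.
Repeated squaring: 179^2≡113, 179^4≡182, 179^8≡275, 179^16≡103, 179^32≡171, 179^64≡76 (mod 307).
179^77 = 179^(64+8+4+1) ≡ 250 (mod 307).
Check: 250² = 62500 ≡ 179 (mod 307). The two roots are 57 and 250.

57, 250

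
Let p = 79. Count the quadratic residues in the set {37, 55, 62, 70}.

(37/79) = -1 → non-residue.
(55/79) = +1 → QR.
(62/79) = +1 → QR.
(70/79) = -1 → non-residue.
Total quadratic residues among the 4: 2.

2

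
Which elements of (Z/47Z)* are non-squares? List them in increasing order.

Square k = 1,…,23 (k and 47−k give the same square):
1²=1, 2²=4, 3²=9, 4²=16, 5²=25, 6²=36, 7²≡2, 8²≡17, 9²≡34, 10²≡6, 11²≡27, 12²≡3, 13²≡28, 14²≡8, 15²≡37, 16²≡21, 17²≡7, 18²≡42, 19²≡32, 20²≡24, 21²≡18, 22²≡14, 23²≡12 (mod 47).
The residues are {1, 2, 3, 4, 6, 7, 8, 9, 12, 14, 16, 17, 18, 21, 24, 25, 27, 28, 32, 34, 36, 37, 42}; the non-residues are the remaining 23 nonzero classes.

5,10,11,13,15,19,20,22,23,26,29,30,31,33,35,38,39,40,41,43,44,45,46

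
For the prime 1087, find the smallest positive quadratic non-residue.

3

(2/1087) = +1, so 2 is a residue.
(3/1087) = −1, so 3 is the smallest positive non-residue mod 1087.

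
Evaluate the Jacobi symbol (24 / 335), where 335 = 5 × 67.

1

Pull out 2^3: since 335 ≡ 7 (mod 8), (2/335) = +1, so (2/335)^3 = +1.
Reciprocity: 3 ≡ 3 and 335 ≡ 3 (mod 4), so (3/335) = −(335/3).
Reduce top mod 3: now compute (2/3).
Pull out 2: since 3 ≡ 3 (mod 8), (2/3) = -1.
Reached (1/3) = 1. Collecting the sign flips along the way, the symbol is +1.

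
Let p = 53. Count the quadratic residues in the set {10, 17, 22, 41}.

(10/53) = +1 → QR.
(17/53) = +1 → QR.
(22/53) = -1 → non-residue.
(41/53) = -1 → non-residue.
Total quadratic residues among the 4: 2.

2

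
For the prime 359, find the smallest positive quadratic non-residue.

(2/359) = +1, so 2 is a residue.
(3/359) = +1, so 3 is a residue.
(4/359) = +1, so 4 is a residue.
(5/359) = +1, so 5 is a residue.
(6/359) = +1, so 6 is a residue.
(7/359) = −1, so 7 is the smallest positive non-residue mod 359.

7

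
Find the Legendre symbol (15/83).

-1

Reciprocity: 15 ≡ 3 and 83 ≡ 3 (mod 4), so (15/83) = −(83/15).
Reduce top mod 15: now compute (8/15).
Pull out 2^3: since 15 ≡ 7 (mod 8), (2/15) = +1, so (2/15)^3 = +1.
Reached (1/15) = 1. Collecting the sign flips along the way, the symbol is -1.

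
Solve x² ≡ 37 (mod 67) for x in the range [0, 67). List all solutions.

29, 38

Since 67 ≡ 3 (mod 4), a square root of 37 is 37^((67+1)/4) = 37^17 mod 67.
Repeated squaring: 37^2≡29, 37^4≡37, 37^8≡29, 37^16≡37 (mod 67).
37^17 = 37^(16+1) ≡ 29 (mod 67).
Check: 29² = 841 ≡ 37 (mod 67). The two roots are 29 and 38.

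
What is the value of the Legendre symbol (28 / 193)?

1

Pull out 2^2: since 193 ≡ 1 (mod 8), (2/193) = +1, so (2/193)^2 = +1.
Reciprocity: 7 ≡ 3 and 193 ≡ 1 (mod 4), so (7/193) = +(193/7).
Reduce top mod 7: now compute (4/7).
Pull out 2^2: since 7 ≡ 7 (mod 8), (2/7) = +1, so (2/7)^2 = +1.
Reached (1/7) = 1. Collecting the sign flips along the way, the symbol is +1.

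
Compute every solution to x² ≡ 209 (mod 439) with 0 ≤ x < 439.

61, 378

Since 439 ≡ 3 (mod 4), a square root of 209 is 209^((439+1)/4) = 209^110 mod 439.
Repeated squaring: 209^2≡220, 209^4≡110, 209^8≡247, 209^16≡427, 209^32≡144, 209^64≡103 (mod 439).
209^110 = 209^(64+32+8+4+2) ≡ 61 (mod 439).
Check: 61² = 3721 ≡ 209 (mod 439). The two roots are 61 and 378.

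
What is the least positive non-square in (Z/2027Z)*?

(2/2027) = −1, so 2 is the smallest positive non-residue mod 2027.

2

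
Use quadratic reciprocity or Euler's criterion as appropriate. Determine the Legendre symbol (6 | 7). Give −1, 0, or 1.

-1

Pull out 2: since 7 ≡ 7 (mod 8), (2/7) = +1.
Reciprocity: 3 ≡ 3 and 7 ≡ 3 (mod 4), so (3/7) = −(7/3).
Reduce top mod 3: now compute (1/3).
Reached (1/3) = 1. Collecting the sign flips along the way, the symbol is -1.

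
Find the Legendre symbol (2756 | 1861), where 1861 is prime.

-1

First reduce: 2756 ≡ 895 (mod 1861).
Reciprocity: 895 ≡ 3 and 1861 ≡ 1 (mod 4), so (895/1861) = +(1861/895).
Reduce top mod 895: now compute (71/895).
Reciprocity: 71 ≡ 3 and 895 ≡ 3 (mod 4), so (71/895) = −(895/71).
Reduce top mod 71: now compute (43/71).
Reciprocity: 43 ≡ 3 and 71 ≡ 3 (mod 4), so (43/71) = −(71/43).
Reduce top mod 43: now compute (28/43).
Pull out 2^2: since 43 ≡ 3 (mod 8), (2/43) = -1, so (2/43)^2 = +1.
Reciprocity: 7 ≡ 3 and 43 ≡ 3 (mod 4), so (7/43) = −(43/7).
Reduce top mod 7: now compute (1/7).
Reached (1/7) = 1. Collecting the sign flips along the way, the symbol is -1.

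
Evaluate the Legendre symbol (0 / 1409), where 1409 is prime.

0

Top reduces to 0: gcd > 1, so the symbol is 0.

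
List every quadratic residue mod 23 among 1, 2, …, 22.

Square k = 1,…,11 (k and 23−k give the same square):
1²=1, 2²=4, 3²=9, 4²=16, 5²≡2, 6²≡13, 7²≡3, 8²≡18, 9²≡12, 10²≡8, 11²≡6 (mod 23).
So the quadratic residues mod 23 are {1, 2, 3, 4, 6, 8, 9, 12, 13, 16, 18}.

1, 2, 3, 4, 6, 8, 9, 12, 13, 16, 18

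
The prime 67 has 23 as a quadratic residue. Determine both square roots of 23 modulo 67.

31, 36

Since 67 ≡ 3 (mod 4), a square root of 23 is 23^((67+1)/4) = 23^17 mod 67.
Repeated squaring: 23^2≡60, 23^4≡49, 23^8≡56, 23^16≡54 (mod 67).
23^17 = 23^(16+1) ≡ 36 (mod 67).
Check: 36² = 1296 ≡ 23 (mod 67). The two roots are 31 and 36.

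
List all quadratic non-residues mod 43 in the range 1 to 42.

2 3 5 7 8 12 18 19 20 22 26 27 28 29 30 32 33 34 37 39 42

Square k = 1,…,21 (k and 43−k give the same square):
1²=1, 2²=4, 3²=9, 4²=16, 5²=25, 6²=36, 7²≡6, 8²≡21, 9²≡38, 10²≡14, 11²≡35, 12²≡15, 13²≡40, 14²≡24, 15²≡10, 16²≡41, 17²≡31, 18²≡23, 19²≡17, 20²≡13, 21²≡11 (mod 43).
The residues are {1, 4, 6, 9, 10, 11, 13, 14, 15, 16, 17, 21, 23, 24, 25, 31, 35, 36, 38, 40, 41}; the non-residues are the remaining 21 nonzero classes.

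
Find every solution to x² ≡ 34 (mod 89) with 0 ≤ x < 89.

89 ≡ 1 (mod 4), so we find a root by search.
Trying successive values, 37² = 1369 ≡ 34 (mod 89). The other root is 89 − 37 = 52.

37, 52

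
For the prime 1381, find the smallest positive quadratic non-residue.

(2/1381) = −1, so 2 is the smallest positive non-residue mod 1381.

2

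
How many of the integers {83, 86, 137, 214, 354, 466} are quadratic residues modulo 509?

3

(83/509) = +1 → QR.
(86/509) = -1 → non-residue.
(137/509) = +1 → QR.
(214/509) = -1 → non-residue.
(354/509) = -1 → non-residue.
(466/509) = +1 → QR.
Total quadratic residues among the 6: 3.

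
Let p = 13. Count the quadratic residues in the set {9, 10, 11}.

(9/13) = +1 → QR.
(10/13) = +1 → QR.
(11/13) = -1 → non-residue.
Total quadratic residues among the 3: 2.

2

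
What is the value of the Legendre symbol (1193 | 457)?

Euler's criterion: (1193/457) ≡ 279^228 (mod 457).
279^2 ≡ 151 (mod 457)
279^4 ≡ 408 (mod 457)
279^8 ≡ 116 (mod 457)
279^16 ≡ 203 (mod 457)
279^32 ≡ 79 (mod 457)
279^64 ≡ 300 (mod 457)
279^128 ≡ 428 (mod 457)
279^228 = 279^(128+64+32+4) ≡ 456 (mod 457).
Result is 456 ≡ −1, so (1193/457) = −1.

-1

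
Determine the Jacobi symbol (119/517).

1

Reciprocity: 119 ≡ 3 and 517 ≡ 1 (mod 4), so (119/517) = +(517/119).
Reduce top mod 119: now compute (41/119).
Reciprocity: 41 ≡ 1 and 119 ≡ 3 (mod 4), so (41/119) = +(119/41).
Reduce top mod 41: now compute (37/41).
Reciprocity: 37 ≡ 1 and 41 ≡ 1 (mod 4), so (37/41) = +(41/37).
Reduce top mod 37: now compute (4/37).
Pull out 2^2: since 37 ≡ 5 (mod 8), (2/37) = -1, so (2/37)^2 = +1.
Reached (1/37) = 1. Collecting the sign flips along the way, the symbol is +1.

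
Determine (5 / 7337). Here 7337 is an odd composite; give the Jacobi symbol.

Reciprocity: 5 ≡ 1 and 7337 ≡ 1 (mod 4), so (5/7337) = +(7337/5).
Reduce top mod 5: now compute (2/5).
Pull out 2: since 5 ≡ 5 (mod 8), (2/5) = -1.
Reached (1/5) = 1. Collecting the sign flips along the way, the symbol is -1.

-1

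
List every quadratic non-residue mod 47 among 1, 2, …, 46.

Square k = 1,…,23 (k and 47−k give the same square):
1²=1, 2²=4, 3²=9, 4²=16, 5²=25, 6²=36, 7²≡2, 8²≡17, 9²≡34, 10²≡6, 11²≡27, 12²≡3, 13²≡28, 14²≡8, 15²≡37, 16²≡21, 17²≡7, 18²≡42, 19²≡32, 20²≡24, 21²≡18, 22²≡14, 23²≡12 (mod 47).
The residues are {1, 2, 3, 4, 6, 7, 8, 9, 12, 14, 16, 17, 18, 21, 24, 25, 27, 28, 32, 34, 36, 37, 42}; the non-residues are the remaining 23 nonzero classes.

5,10,11,13,15,19,20,22,23,26,29,30,31,33,35,38,39,40,41,43,44,45,46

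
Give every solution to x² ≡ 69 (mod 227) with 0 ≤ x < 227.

110, 117

Since 227 ≡ 3 (mod 4), a square root of 69 is 69^((227+1)/4) = 69^57 mod 227.
Repeated squaring: 69^2≡221, 69^4≡36, 69^8≡161, 69^16≡43, 69^32≡33 (mod 227).
69^57 = 69^(32+16+8+1) ≡ 110 (mod 227).
Check: 110² = 12100 ≡ 69 (mod 227). The two roots are 110 and 117.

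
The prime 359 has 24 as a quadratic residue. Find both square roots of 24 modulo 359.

91, 268

Since 359 ≡ 3 (mod 4), a square root of 24 is 24^((359+1)/4) = 24^90 mod 359.
Repeated squaring: 24^2≡217, 24^4≡60, 24^8≡10, 24^16≡100, 24^32≡307, 24^64≡191 (mod 359).
24^90 = 24^(64+16+8+2) ≡ 91 (mod 359).
Check: 91² = 8281 ≡ 24 (mod 359). The two roots are 91 and 268.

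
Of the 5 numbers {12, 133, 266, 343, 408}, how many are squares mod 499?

(12/499) = -1 → non-residue.
(133/499) = +1 → QR.
(266/499) = -1 → non-residue.
(343/499) = -1 → non-residue.
(408/499) = -1 → non-residue.
Total quadratic residues among the 5: 1.

1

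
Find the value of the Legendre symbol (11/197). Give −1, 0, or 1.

-1

Reciprocity: 11 ≡ 3 and 197 ≡ 1 (mod 4), so (11/197) = +(197/11).
Reduce top mod 11: now compute (10/11).
Pull out 2: since 11 ≡ 3 (mod 8), (2/11) = -1.
Reciprocity: 5 ≡ 1 and 11 ≡ 3 (mod 4), so (5/11) = +(11/5).
Reduce top mod 5: now compute (1/5).
Reached (1/5) = 1. Collecting the sign flips along the way, the symbol is -1.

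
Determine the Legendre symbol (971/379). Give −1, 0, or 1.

1

First reduce: 971 ≡ 213 (mod 379).
Reciprocity: 213 ≡ 1 and 379 ≡ 3 (mod 4), so (213/379) = +(379/213).
Reduce top mod 213: now compute (166/213).
Pull out 2: since 213 ≡ 5 (mod 8), (2/213) = -1.
Reciprocity: 83 ≡ 3 and 213 ≡ 1 (mod 4), so (83/213) = +(213/83).
Reduce top mod 83: now compute (47/83).
Reciprocity: 47 ≡ 3 and 83 ≡ 3 (mod 4), so (47/83) = −(83/47).
Reduce top mod 47: now compute (36/47).
Pull out 2^2: since 47 ≡ 7 (mod 8), (2/47) = +1, so (2/47)^2 = +1.
Reciprocity: 9 ≡ 1 and 47 ≡ 3 (mod 4), so (9/47) = +(47/9).
Reduce top mod 9: now compute (2/9).
Pull out 2: since 9 ≡ 1 (mod 8), (2/9) = +1.
Reached (1/9) = 1. Collecting the sign flips along the way, the symbol is +1.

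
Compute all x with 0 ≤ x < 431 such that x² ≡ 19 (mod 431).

197, 234

Since 431 ≡ 3 (mod 4), a square root of 19 is 19^((431+1)/4) = 19^108 mod 431.
Repeated squaring: 19^2≡361, 19^4≡159, 19^8≡283, 19^16≡354, 19^32≡326, 19^64≡250 (mod 431).
19^108 = 19^(64+32+8+4) ≡ 197 (mod 431).
Check: 197² = 38809 ≡ 19 (mod 431). The two roots are 197 and 234.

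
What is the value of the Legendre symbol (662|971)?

-1

Pull out 2: since 971 ≡ 3 (mod 8), (2/971) = -1.
Reciprocity: 331 ≡ 3 and 971 ≡ 3 (mod 4), so (331/971) = −(971/331).
Reduce top mod 331: now compute (309/331).
Reciprocity: 309 ≡ 1 and 331 ≡ 3 (mod 4), so (309/331) = +(331/309).
Reduce top mod 309: now compute (22/309).
Pull out 2: since 309 ≡ 5 (mod 8), (2/309) = -1.
Reciprocity: 11 ≡ 3 and 309 ≡ 1 (mod 4), so (11/309) = +(309/11).
Reduce top mod 11: now compute (1/11).
Reached (1/11) = 1. Collecting the sign flips along the way, the symbol is -1.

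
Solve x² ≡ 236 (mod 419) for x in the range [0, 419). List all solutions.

115, 304

Since 419 ≡ 3 (mod 4), a square root of 236 is 236^((419+1)/4) = 236^105 mod 419.
Repeated squaring: 236^2≡388, 236^4≡123, 236^8≡45, 236^16≡349, 236^32≡291, 236^64≡43 (mod 419).
236^105 = 236^(64+32+8+1) ≡ 115 (mod 419).
Check: 115² = 13225 ≡ 236 (mod 419). The two roots are 115 and 304.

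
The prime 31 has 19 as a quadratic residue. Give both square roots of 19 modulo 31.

Since 31 ≡ 3 (mod 4), a square root of 19 is 19^((31+1)/4) = 19^8 mod 31.
Repeated squaring: 19^2≡20, 19^4≡28, 19^8≡9 (mod 31).
19^8 = 19^(8) ≡ 9 (mod 31).
Check: 9² = 81 ≡ 19 (mod 31). The two roots are 9 and 22.

9, 22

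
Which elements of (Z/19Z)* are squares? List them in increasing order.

1, 4, 5, 6, 7, 9, 11, 16, 17

Square k = 1,…,9 (k and 19−k give the same square):
1²=1, 2²=4, 3²=9, 4²=16, 5²≡6, 6²≡17, 7²≡11, 8²≡7, 9²≡5 (mod 19).
So the quadratic residues mod 19 are {1, 4, 5, 6, 7, 9, 11, 16, 17}.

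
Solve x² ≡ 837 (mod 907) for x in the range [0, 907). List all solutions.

183, 724

Since 907 ≡ 3 (mod 4), a square root of 837 is 837^((907+1)/4) = 837^227 mod 907.
Repeated squaring: 837^2≡365, 837^4≡803, 837^8≡839, 837^16≡89, 837^32≡665, 837^64≡516, 837^128≡505 (mod 907).
837^227 = 837^(128+64+32+2+1) ≡ 183 (mod 907).
Check: 183² = 33489 ≡ 837 (mod 907). The two roots are 183 and 724.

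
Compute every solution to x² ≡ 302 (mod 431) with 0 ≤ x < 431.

Since 431 ≡ 3 (mod 4), a square root of 302 is 302^((431+1)/4) = 302^108 mod 431.
Repeated squaring: 302^2≡263, 302^4≡209, 302^8≡150, 302^16≡88, 302^32≡417, 302^64≡196 (mod 431).
302^108 = 302^(64+32+8+4) ≡ 183 (mod 431).
Check: 183² = 33489 ≡ 302 (mod 431). The two roots are 183 and 248.

183, 248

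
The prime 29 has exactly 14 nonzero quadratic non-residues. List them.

2, 3, 8, 10, 11, 12, 14, 15, 17, 18, 19, 21, 26, 27

Square k = 1,…,14 (k and 29−k give the same square):
1²=1, 2²=4, 3²=9, 4²=16, 5²=25, 6²≡7, 7²≡20, 8²≡6, 9²≡23, 10²≡13, 11²≡5, 12²≡28, 13²≡24, 14²≡22 (mod 29).
The residues are {1, 4, 5, 6, 7, 9, 13, 16, 20, 22, 23, 24, 25, 28}; the non-residues are the remaining 14 nonzero classes.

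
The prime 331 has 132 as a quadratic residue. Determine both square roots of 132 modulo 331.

Since 331 ≡ 3 (mod 4), a square root of 132 is 132^((331+1)/4) = 132^83 mod 331.
Repeated squaring: 132^2≡212, 132^4≡259, 132^8≡219, 132^16≡297, 132^32≡163, 132^64≡89 (mod 331).
132^83 = 132^(64+16+2+1) ≡ 146 (mod 331).
Check: 146² = 21316 ≡ 132 (mod 331). The two roots are 146 and 185.

146, 185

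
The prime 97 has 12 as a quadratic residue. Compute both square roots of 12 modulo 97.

97 ≡ 1 (mod 4), so we find a root by search.
Trying successive values, 20² = 400 ≡ 12 (mod 97). The other root is 97 − 20 = 77.

20, 77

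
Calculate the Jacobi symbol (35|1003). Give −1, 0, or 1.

Reciprocity: 35 ≡ 3 and 1003 ≡ 3 (mod 4), so (35/1003) = −(1003/35).
Reduce top mod 35: now compute (23/35).
Reciprocity: 23 ≡ 3 and 35 ≡ 3 (mod 4), so (23/35) = −(35/23).
Reduce top mod 23: now compute (12/23).
Pull out 2^2: since 23 ≡ 7 (mod 8), (2/23) = +1, so (2/23)^2 = +1.
Reciprocity: 3 ≡ 3 and 23 ≡ 3 (mod 4), so (3/23) = −(23/3).
Reduce top mod 3: now compute (2/3).
Pull out 2: since 3 ≡ 3 (mod 8), (2/3) = -1.
Reached (1/3) = 1. Collecting the sign flips along the way, the symbol is +1.

1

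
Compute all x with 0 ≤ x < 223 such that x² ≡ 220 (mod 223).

Since 223 ≡ 3 (mod 4), a square root of 220 is 220^((223+1)/4) = 220^56 mod 223.
Repeated squaring: 220^2≡9, 220^4≡81, 220^8≡94, 220^16≡139, 220^32≡143 (mod 223).
220^56 = 220^(32+16+8) ≡ 144 (mod 223).
Check: 144² = 20736 ≡ 220 (mod 223). The two roots are 79 and 144.

79, 144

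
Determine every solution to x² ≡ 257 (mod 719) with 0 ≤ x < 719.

Since 719 ≡ 3 (mod 4), a square root of 257 is 257^((719+1)/4) = 257^180 mod 719.
Repeated squaring: 257^2≡620, 257^4≡454, 257^8≡482, 257^16≡87, 257^32≡379, 257^64≡560, 257^128≡116 (mod 719).
257^180 = 257^(128+32+16+4) ≡ 98 (mod 719).
Check: 98² = 9604 ≡ 257 (mod 719). The two roots are 98 and 621.

98, 621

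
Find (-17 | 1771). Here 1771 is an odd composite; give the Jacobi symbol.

1

First reduce: -17 ≡ 1754 (mod 1771).
Pull out 2: since 1771 ≡ 3 (mod 8), (2/1771) = -1.
Reciprocity: 877 ≡ 1 and 1771 ≡ 3 (mod 4), so (877/1771) = +(1771/877).
Reduce top mod 877: now compute (17/877).
Reciprocity: 17 ≡ 1 and 877 ≡ 1 (mod 4), so (17/877) = +(877/17).
Reduce top mod 17: now compute (10/17).
Pull out 2: since 17 ≡ 1 (mod 8), (2/17) = +1.
Reciprocity: 5 ≡ 1 and 17 ≡ 1 (mod 4), so (5/17) = +(17/5).
Reduce top mod 5: now compute (2/5).
Pull out 2: since 5 ≡ 5 (mod 8), (2/5) = -1.
Reached (1/5) = 1. Collecting the sign flips along the way, the symbol is +1.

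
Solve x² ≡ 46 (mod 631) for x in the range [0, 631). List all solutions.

183, 448

Since 631 ≡ 3 (mod 4), a square root of 46 is 46^((631+1)/4) = 46^158 mod 631.
Repeated squaring: 46^2≡223, 46^4≡511, 46^8≡518, 46^16≡149, 46^32≡116, 46^64≡205, 46^128≡379 (mod 631).
46^158 = 46^(128+16+8+4+2) ≡ 183 (mod 631).
Check: 183² = 33489 ≡ 46 (mod 631). The two roots are 183 and 448.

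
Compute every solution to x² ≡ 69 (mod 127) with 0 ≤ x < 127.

14, 113

Since 127 ≡ 3 (mod 4), a square root of 69 is 69^((127+1)/4) = 69^32 mod 127.
Repeated squaring: 69^2≡62, 69^4≡34, 69^8≡13, 69^16≡42, 69^32≡113 (mod 127).
69^32 = 69^(32) ≡ 113 (mod 127).
Check: 113² = 12769 ≡ 69 (mod 127). The two roots are 14 and 113.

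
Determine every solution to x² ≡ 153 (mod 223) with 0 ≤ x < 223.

Since 223 ≡ 3 (mod 4), a square root of 153 is 153^((223+1)/4) = 153^56 mod 223.
Repeated squaring: 153^2≡217, 153^4≡36, 153^8≡181, 153^16≡203, 153^32≡177 (mod 223).
153^56 = 153^(32+16+8) ≡ 162 (mod 223).
Check: 162² = 26244 ≡ 153 (mod 223). The two roots are 61 and 162.

61, 162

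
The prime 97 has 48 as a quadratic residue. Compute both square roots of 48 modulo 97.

40, 57

97 ≡ 1 (mod 4), so we find a root by search.
Trying successive values, 40² = 1600 ≡ 48 (mod 97). The other root is 97 − 40 = 57.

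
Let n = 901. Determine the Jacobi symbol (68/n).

0

Pull out 2^2: since 901 ≡ 5 (mod 8), (2/901) = -1, so (2/901)^2 = +1.
Reciprocity: 17 ≡ 1 and 901 ≡ 1 (mod 4), so (17/901) = +(901/17).
Reduce top mod 17: now compute (0/17).
Top reduces to 0: gcd > 1, so the symbol is 0.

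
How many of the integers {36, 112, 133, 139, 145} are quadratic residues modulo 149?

(36/149) = +1 → QR.
(112/149) = +1 → QR.
(133/149) = +1 → QR.
(139/149) = -1 → non-residue.
(145/149) = +1 → QR.
Total quadratic residues among the 5: 4.

4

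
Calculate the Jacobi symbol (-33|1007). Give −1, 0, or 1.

-1

First reduce: -33 ≡ 974 (mod 1007).
Pull out 2: since 1007 ≡ 7 (mod 8), (2/1007) = +1.
Reciprocity: 487 ≡ 3 and 1007 ≡ 3 (mod 4), so (487/1007) = −(1007/487).
Reduce top mod 487: now compute (33/487).
Reciprocity: 33 ≡ 1 and 487 ≡ 3 (mod 4), so (33/487) = +(487/33).
Reduce top mod 33: now compute (25/33).
Reciprocity: 25 ≡ 1 and 33 ≡ 1 (mod 4), so (25/33) = +(33/25).
Reduce top mod 25: now compute (8/25).
Pull out 2^3: since 25 ≡ 1 (mod 8), (2/25) = +1, so (2/25)^3 = +1.
Reached (1/25) = 1. Collecting the sign flips along the way, the symbol is -1.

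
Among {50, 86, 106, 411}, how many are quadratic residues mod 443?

(50/443) = -1 → non-residue.
(86/443) = +1 → QR.
(106/443) = +1 → QR.
(411/443) = +1 → QR.
Total quadratic residues among the 4: 3.

3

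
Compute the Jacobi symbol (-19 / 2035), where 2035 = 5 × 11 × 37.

First reduce: -19 ≡ 2016 (mod 2035).
Pull out 2^5: since 2035 ≡ 3 (mod 8), (2/2035) = -1, so (2/2035)^5 = -1.
Reciprocity: 63 ≡ 3 and 2035 ≡ 3 (mod 4), so (63/2035) = −(2035/63).
Reduce top mod 63: now compute (19/63).
Reciprocity: 19 ≡ 3 and 63 ≡ 3 (mod 4), so (19/63) = −(63/19).
Reduce top mod 19: now compute (6/19).
Pull out 2: since 19 ≡ 3 (mod 8), (2/19) = -1.
Reciprocity: 3 ≡ 3 and 19 ≡ 3 (mod 4), so (3/19) = −(19/3).
Reduce top mod 3: now compute (1/3).
Reached (1/3) = 1. Collecting the sign flips along the way, the symbol is -1.

-1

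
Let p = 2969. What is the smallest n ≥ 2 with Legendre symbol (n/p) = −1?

(2/2969) = +1, so 2 is a residue.
(3/2969) = −1, so 3 is the smallest positive non-residue mod 2969.

3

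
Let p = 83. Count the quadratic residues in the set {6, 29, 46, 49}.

(6/83) = -1 → non-residue.
(29/83) = +1 → QR.
(46/83) = -1 → non-residue.
(49/83) = +1 → QR.
Total quadratic residues among the 4: 2.

2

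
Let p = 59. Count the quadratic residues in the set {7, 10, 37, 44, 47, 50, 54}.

(7/59) = +1 → QR.
(10/59) = -1 → non-residue.
(37/59) = -1 → non-residue.
(44/59) = -1 → non-residue.
(47/59) = -1 → non-residue.
(50/59) = -1 → non-residue.
(54/59) = -1 → non-residue.
Total quadratic residues among the 7: 1.

1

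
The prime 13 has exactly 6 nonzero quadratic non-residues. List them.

2, 5, 6, 7, 8, 11

Square k = 1,…,6 (k and 13−k give the same square):
1²=1, 2²=4, 3²=9, 4²≡3, 5²≡12, 6²≡10 (mod 13).
The residues are {1, 3, 4, 9, 10, 12}; the non-residues are the remaining 6 nonzero classes.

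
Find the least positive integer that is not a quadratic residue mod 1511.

11

(2/1511) = +1, so 2 is a residue.
(3/1511) = +1, so 3 is a residue.
(4/1511) = +1, so 4 is a residue.
(5/1511) = +1, so 5 is a residue.
(6/1511) = +1, so 6 is a residue.
(7/1511) = +1, so 7 is a residue.
(8/1511) = +1, so 8 is a residue.
(9/1511) = +1, so 9 is a residue.
(10/1511) = +1, so 10 is a residue.
(11/1511) = −1, so 11 is the smallest positive non-residue mod 1511.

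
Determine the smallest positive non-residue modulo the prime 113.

3

(2/113) = +1, so 2 is a residue.
(3/113) = −1, so 3 is the smallest positive non-residue mod 113.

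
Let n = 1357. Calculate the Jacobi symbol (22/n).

Pull out 2: since 1357 ≡ 5 (mod 8), (2/1357) = -1.
Reciprocity: 11 ≡ 3 and 1357 ≡ 1 (mod 4), so (11/1357) = +(1357/11).
Reduce top mod 11: now compute (4/11).
Pull out 2^2: since 11 ≡ 3 (mod 8), (2/11) = -1, so (2/11)^2 = +1.
Reached (1/11) = 1. Collecting the sign flips along the way, the symbol is -1.

-1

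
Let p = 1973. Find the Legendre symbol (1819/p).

Reciprocity: 1819 ≡ 3 and 1973 ≡ 1 (mod 4), so (1819/1973) = +(1973/1819).
Reduce top mod 1819: now compute (154/1819).
Pull out 2: since 1819 ≡ 3 (mod 8), (2/1819) = -1.
Reciprocity: 77 ≡ 1 and 1819 ≡ 3 (mod 4), so (77/1819) = +(1819/77).
Reduce top mod 77: now compute (48/77).
Pull out 2^4: since 77 ≡ 5 (mod 8), (2/77) = -1, so (2/77)^4 = +1.
Reciprocity: 3 ≡ 3 and 77 ≡ 1 (mod 4), so (3/77) = +(77/3).
Reduce top mod 3: now compute (2/3).
Pull out 2: since 3 ≡ 3 (mod 8), (2/3) = -1.
Reached (1/3) = 1. Collecting the sign flips along the way, the symbol is +1.

1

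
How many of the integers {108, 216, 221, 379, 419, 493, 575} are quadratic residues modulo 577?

4

(108/577) = +1 → QR.
(216/577) = +1 → QR.
(221/577) = -1 → non-residue.
(379/577) = +1 → QR.
(419/577) = -1 → non-residue.
(493/577) = -1 → non-residue.
(575/577) = +1 → QR.
Total quadratic residues among the 7: 4.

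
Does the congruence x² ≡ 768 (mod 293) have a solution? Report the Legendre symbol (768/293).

-1

Euler's criterion: (768/293) ≡ 182^146 (mod 293).
182^2 ≡ 15 (mod 293)
182^4 ≡ 225 (mod 293)
182^8 ≡ 229 (mod 293)
182^16 ≡ 287 (mod 293)
182^32 ≡ 36 (mod 293)
182^64 ≡ 124 (mod 293)
182^128 ≡ 140 (mod 293)
182^146 = 182^(128+16+2) ≡ 292 (mod 293).
Result is 292 ≡ −1, so (768/293) = −1.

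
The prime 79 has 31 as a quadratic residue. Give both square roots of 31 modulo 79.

30, 49

Since 79 ≡ 3 (mod 4), a square root of 31 is 31^((79+1)/4) = 31^20 mod 79.
Repeated squaring: 31^2≡13, 31^4≡11, 31^8≡42, 31^16≡26 (mod 79).
31^20 = 31^(16+4) ≡ 49 (mod 79).
Check: 49² = 2401 ≡ 31 (mod 79). The two roots are 30 and 49.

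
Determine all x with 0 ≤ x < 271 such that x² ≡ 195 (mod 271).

Since 271 ≡ 3 (mod 4), a square root of 195 is 195^((271+1)/4) = 195^68 mod 271.
Repeated squaring: 195^2≡85, 195^4≡179, 195^8≡63, 195^16≡175, 195^32≡2, 195^64≡4 (mod 271).
195^68 = 195^(64+4) ≡ 174 (mod 271).
Check: 174² = 30276 ≡ 195 (mod 271). The two roots are 97 and 174.

97, 174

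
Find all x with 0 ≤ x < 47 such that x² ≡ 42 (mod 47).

18, 29

Since 47 ≡ 3 (mod 4), a square root of 42 is 42^((47+1)/4) = 42^12 mod 47.
Repeated squaring: 42^2≡25, 42^4≡14, 42^8≡8 (mod 47).
42^12 = 42^(8+4) ≡ 18 (mod 47).
Check: 18² = 324 ≡ 42 (mod 47). The two roots are 18 and 29.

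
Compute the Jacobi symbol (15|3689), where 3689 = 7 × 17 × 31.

Reciprocity: 15 ≡ 3 and 3689 ≡ 1 (mod 4), so (15/3689) = +(3689/15).
Reduce top mod 15: now compute (14/15).
Pull out 2: since 15 ≡ 7 (mod 8), (2/15) = +1.
Reciprocity: 7 ≡ 3 and 15 ≡ 3 (mod 4), so (7/15) = −(15/7).
Reduce top mod 7: now compute (1/7).
Reached (1/7) = 1. Collecting the sign flips along the way, the symbol is -1.

-1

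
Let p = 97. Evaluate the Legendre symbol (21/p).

-1

Reciprocity: 21 ≡ 1 and 97 ≡ 1 (mod 4), so (21/97) = +(97/21).
Reduce top mod 21: now compute (13/21).
Reciprocity: 13 ≡ 1 and 21 ≡ 1 (mod 4), so (13/21) = +(21/13).
Reduce top mod 13: now compute (8/13).
Pull out 2^3: since 13 ≡ 5 (mod 8), (2/13) = -1, so (2/13)^3 = -1.
Reached (1/13) = 1. Collecting the sign flips along the way, the symbol is -1.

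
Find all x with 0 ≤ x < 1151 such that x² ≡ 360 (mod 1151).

Since 1151 ≡ 3 (mod 4), a square root of 360 is 360^((1151+1)/4) = 360^288 mod 1151.
Repeated squaring: 360^2≡688, 360^4≡283, 360^8≡670, 360^16≡10, 360^32≡100, 360^64≡792, 360^128≡1120, 360^256≡961 (mod 1151).
360^288 = 360^(256+32) ≡ 567 (mod 1151).
Check: 567² = 321489 ≡ 360 (mod 1151). The two roots are 567 and 584.

567, 584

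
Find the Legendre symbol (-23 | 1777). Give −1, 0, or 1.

1

First reduce: -23 ≡ 1754 (mod 1777).
Pull out 2: since 1777 ≡ 1 (mod 8), (2/1777) = +1.
Reciprocity: 877 ≡ 1 and 1777 ≡ 1 (mod 4), so (877/1777) = +(1777/877).
Reduce top mod 877: now compute (23/877).
Reciprocity: 23 ≡ 3 and 877 ≡ 1 (mod 4), so (23/877) = +(877/23).
Reduce top mod 23: now compute (3/23).
Reciprocity: 3 ≡ 3 and 23 ≡ 3 (mod 4), so (3/23) = −(23/3).
Reduce top mod 3: now compute (2/3).
Pull out 2: since 3 ≡ 3 (mod 8), (2/3) = -1.
Reached (1/3) = 1. Collecting the sign flips along the way, the symbol is +1.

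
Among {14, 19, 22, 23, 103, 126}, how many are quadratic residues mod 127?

3

(14/127) = -1 → non-residue.
(19/127) = +1 → QR.
(22/127) = +1 → QR.
(23/127) = -1 → non-residue.
(103/127) = +1 → QR.
(126/127) = -1 → non-residue.
Total quadratic residues among the 6: 3.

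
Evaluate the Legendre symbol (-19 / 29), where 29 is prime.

First reduce: -19 ≡ 10 (mod 29).
Pull out 2: since 29 ≡ 5 (mod 8), (2/29) = -1.
Reciprocity: 5 ≡ 1 and 29 ≡ 1 (mod 4), so (5/29) = +(29/5).
Reduce top mod 5: now compute (4/5).
Pull out 2^2: since 5 ≡ 5 (mod 8), (2/5) = -1, so (2/5)^2 = +1.
Reached (1/5) = 1. Collecting the sign flips along the way, the symbol is -1.

-1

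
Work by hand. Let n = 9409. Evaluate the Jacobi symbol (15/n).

Reciprocity: 15 ≡ 3 and 9409 ≡ 1 (mod 4), so (15/9409) = +(9409/15).
Reduce top mod 15: now compute (4/15).
Pull out 2^2: since 15 ≡ 7 (mod 8), (2/15) = +1, so (2/15)^2 = +1.
Reached (1/15) = 1. Collecting the sign flips along the way, the symbol is +1.

1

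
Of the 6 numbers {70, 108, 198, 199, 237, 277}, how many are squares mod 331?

(70/331) = +1 → QR.
(108/331) = -1 → non-residue.
(198/331) = +1 → QR.
(199/331) = -1 → non-residue.
(237/331) = -1 → non-residue.
(277/331) = -1 → non-residue.
Total quadratic residues among the 6: 2.

2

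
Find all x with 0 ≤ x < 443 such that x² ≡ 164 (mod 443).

44, 399

Since 443 ≡ 3 (mod 4), a square root of 164 is 164^((443+1)/4) = 164^111 mod 443.
Repeated squaring: 164^2≡316, 164^4≡181, 164^8≡422, 164^16≡441, 164^32≡4, 164^64≡16 (mod 443).
164^111 = 164^(64+32+8+4+2+1) ≡ 399 (mod 443).
Check: 399² = 159201 ≡ 164 (mod 443). The two roots are 44 and 399.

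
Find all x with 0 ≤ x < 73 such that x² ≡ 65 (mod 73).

24, 49

73 ≡ 1 (mod 4), so we find a root by search.
Trying successive values, 24² = 576 ≡ 65 (mod 73). The other root is 73 − 24 = 49.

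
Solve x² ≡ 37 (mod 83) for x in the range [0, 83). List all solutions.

Since 83 ≡ 3 (mod 4), a square root of 37 is 37^((83+1)/4) = 37^21 mod 83.
Repeated squaring: 37^2≡41, 37^4≡21, 37^8≡26, 37^16≡12 (mod 83).
37^21 = 37^(16+4+1) ≡ 28 (mod 83).
Check: 28² = 784 ≡ 37 (mod 83). The two roots are 28 and 55.

28, 55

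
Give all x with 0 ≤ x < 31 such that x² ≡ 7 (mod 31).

10, 21

Since 31 ≡ 3 (mod 4), a square root of 7 is 7^((31+1)/4) = 7^8 mod 31.
Repeated squaring: 7^2≡18, 7^4≡14, 7^8≡10 (mod 31).
7^8 = 7^(8) ≡ 10 (mod 31).
Check: 10² = 100 ≡ 7 (mod 31). The two roots are 10 and 21.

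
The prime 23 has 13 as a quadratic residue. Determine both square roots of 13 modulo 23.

Since 23 ≡ 3 (mod 4), a square root of 13 is 13^((23+1)/4) = 13^6 mod 23.
Repeated squaring: 13^2≡8, 13^4≡18 (mod 23).
13^6 = 13^(4+2) ≡ 6 (mod 23).
Check: 6² = 36 ≡ 13 (mod 23). The two roots are 6 and 17.

6, 17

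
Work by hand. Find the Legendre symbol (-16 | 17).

1

Euler's criterion: (-16/17) ≡ 1^8 (mod 17).
1^2 ≡ 1 (mod 17)
1^4 ≡ 1 (mod 17)
1^8 ≡ 1 (mod 17)
1^8 = 1^(8) ≡ 1 (mod 17).
Result is 1, so (-16/17) = 1.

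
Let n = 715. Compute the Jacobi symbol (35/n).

0

Reciprocity: 35 ≡ 3 and 715 ≡ 3 (mod 4), so (35/715) = −(715/35).
Reduce top mod 35: now compute (15/35).
Reciprocity: 15 ≡ 3 and 35 ≡ 3 (mod 4), so (15/35) = −(35/15).
Reduce top mod 15: now compute (5/15).
Reciprocity: 5 ≡ 1 and 15 ≡ 3 (mod 4), so (5/15) = +(15/5).
Reduce top mod 5: now compute (0/5).
Top reduces to 0: gcd > 1, so the symbol is 0.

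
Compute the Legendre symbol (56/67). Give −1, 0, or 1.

1

Euler's criterion: (56/67) ≡ 56^33 (mod 67).
56^2 ≡ 54 (mod 67)
56^4 ≡ 35 (mod 67)
56^8 ≡ 19 (mod 67)
56^16 ≡ 26 (mod 67)
56^32 ≡ 6 (mod 67)
56^33 = 56^(32+1) ≡ 1 (mod 67).
Result is 1, so (56/67) = 1.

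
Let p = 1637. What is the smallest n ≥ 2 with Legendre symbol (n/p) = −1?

(2/1637) = −1, so 2 is the smallest positive non-residue mod 1637.

2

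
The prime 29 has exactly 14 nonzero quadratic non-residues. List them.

2 3 8 10 11 12 14 15 17 18 19 21 26 27

Square k = 1,…,14 (k and 29−k give the same square):
1²=1, 2²=4, 3²=9, 4²=16, 5²=25, 6²≡7, 7²≡20, 8²≡6, 9²≡23, 10²≡13, 11²≡5, 12²≡28, 13²≡24, 14²≡22 (mod 29).
The residues are {1, 4, 5, 6, 7, 9, 13, 16, 20, 22, 23, 24, 25, 28}; the non-residues are the remaining 14 nonzero classes.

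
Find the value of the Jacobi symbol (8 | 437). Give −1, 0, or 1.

-1

Pull out 2^3: since 437 ≡ 5 (mod 8), (2/437) = -1, so (2/437)^3 = -1.
Reached (1/437) = 1. Collecting the sign flips along the way, the symbol is -1.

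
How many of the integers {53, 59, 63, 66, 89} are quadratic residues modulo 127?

0

(53/127) = -1 → non-residue.
(59/127) = -1 → non-residue.
(63/127) = -1 → non-residue.
(66/127) = -1 → non-residue.
(89/127) = -1 → non-residue.
Total quadratic residues among the 5: 0.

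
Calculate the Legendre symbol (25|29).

1

Reciprocity: 25 ≡ 1 and 29 ≡ 1 (mod 4), so (25/29) = +(29/25).
Reduce top mod 25: now compute (4/25).
Pull out 2^2: since 25 ≡ 1 (mod 8), (2/25) = +1, so (2/25)^2 = +1.
Reached (1/25) = 1. Collecting the sign flips along the way, the symbol is +1.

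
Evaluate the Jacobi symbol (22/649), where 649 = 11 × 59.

0

Pull out 2: since 649 ≡ 1 (mod 8), (2/649) = +1.
Reciprocity: 11 ≡ 3 and 649 ≡ 1 (mod 4), so (11/649) = +(649/11).
Reduce top mod 11: now compute (0/11).
Top reduces to 0: gcd > 1, so the symbol is 0.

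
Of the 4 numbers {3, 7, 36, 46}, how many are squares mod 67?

(3/67) = -1 → non-residue.
(7/67) = -1 → non-residue.
(36/67) = +1 → QR.
(46/67) = -1 → non-residue.
Total quadratic residues among the 4: 1.

1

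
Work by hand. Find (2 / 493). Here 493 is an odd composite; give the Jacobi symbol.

Pull out 2: since 493 ≡ 5 (mod 8), (2/493) = -1.
Reached (1/493) = 1. Collecting the sign flips along the way, the symbol is -1.

-1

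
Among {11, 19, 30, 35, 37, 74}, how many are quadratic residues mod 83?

(11/83) = +1 → QR.
(19/83) = -1 → non-residue.
(30/83) = +1 → QR.
(35/83) = -1 → non-residue.
(37/83) = +1 → QR.
(74/83) = -1 → non-residue.
Total quadratic residues among the 6: 3.

3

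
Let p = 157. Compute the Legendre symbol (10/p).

1

Euler's criterion: (10/157) ≡ 10^78 (mod 157).
10^2 ≡ 100 (mod 157)
10^4 ≡ 109 (mod 157)
10^8 ≡ 106 (mod 157)
10^16 ≡ 89 (mod 157)
10^32 ≡ 71 (mod 157)
10^64 ≡ 17 (mod 157)
10^78 = 10^(64+8+4+2) ≡ 1 (mod 157).
Result is 1, so (10/157) = 1.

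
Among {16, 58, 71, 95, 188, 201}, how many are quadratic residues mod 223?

(16/223) = +1 → QR.
(58/223) = +1 → QR.
(71/223) = -1 → non-residue.
(95/223) = -1 → non-residue.
(188/223) = +1 → QR.
(201/223) = +1 → QR.
Total quadratic residues among the 6: 4.

4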